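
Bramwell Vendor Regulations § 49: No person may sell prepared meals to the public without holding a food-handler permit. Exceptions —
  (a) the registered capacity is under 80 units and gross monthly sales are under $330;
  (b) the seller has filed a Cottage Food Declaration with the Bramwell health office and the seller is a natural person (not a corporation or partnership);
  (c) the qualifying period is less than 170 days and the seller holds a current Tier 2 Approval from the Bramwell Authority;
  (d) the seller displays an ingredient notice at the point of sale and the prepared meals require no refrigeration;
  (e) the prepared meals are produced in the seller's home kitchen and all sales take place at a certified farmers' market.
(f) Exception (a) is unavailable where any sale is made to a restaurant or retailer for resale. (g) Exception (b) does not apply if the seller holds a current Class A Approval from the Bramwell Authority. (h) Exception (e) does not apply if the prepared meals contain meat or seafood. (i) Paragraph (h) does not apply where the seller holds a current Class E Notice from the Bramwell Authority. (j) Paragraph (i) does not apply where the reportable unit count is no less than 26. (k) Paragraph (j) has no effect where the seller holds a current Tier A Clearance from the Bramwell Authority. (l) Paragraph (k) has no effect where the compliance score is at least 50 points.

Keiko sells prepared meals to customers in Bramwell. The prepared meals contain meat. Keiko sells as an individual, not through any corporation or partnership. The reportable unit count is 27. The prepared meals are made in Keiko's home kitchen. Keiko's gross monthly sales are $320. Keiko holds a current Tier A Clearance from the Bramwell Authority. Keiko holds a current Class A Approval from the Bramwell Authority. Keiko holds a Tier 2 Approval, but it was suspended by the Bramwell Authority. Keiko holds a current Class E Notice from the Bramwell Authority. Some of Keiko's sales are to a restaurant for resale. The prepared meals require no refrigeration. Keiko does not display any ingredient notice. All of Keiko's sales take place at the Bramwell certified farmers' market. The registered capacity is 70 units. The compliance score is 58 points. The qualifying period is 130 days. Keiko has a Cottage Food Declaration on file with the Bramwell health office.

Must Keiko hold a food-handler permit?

Exception (a)'s conditions are all satisfied: the registered capacity is 70 units, under the 80 units limit; gross monthly sales are $320, under the $330 limit. However, paragraph (f) must be considered: (f) operates against (a): some sales are to a restaurant for resale. So (a) is unavailable.
Exception (b) is satisfied on its face — a Cottage Food Declaration is on file; the seller is a natural person. But applying paragraph (g): (g) operates — a current Class A Approval is held. (b) is therefore removed.
Exception (c) requires that the seller holds a current Tier 2 Approval from the Bramwell Authority; but there is no Tier 2 Approval in force, so (c) is unavailable.
Exception (d) does not apply: no ingredient notice is displayed.
Exception (e) is satisfied on its face — the prepared meals are home-kitchen produced; all sales are at a certified farmers' market. But applying paragraphs (h)–(l): (h) applies — the prepared meals contain meat. (i) applies (a current Class E Notice is held), but is set aside by (j): (j) is triggered — the reportable unit count is 27, meeting the 26 threshold. (k) would limit (j) — a current Tier A Clearance is held — but (l) sets (k) aside: (l) operates against (k): the compliance score is 58 points, meeting the 50 points threshold. So (e) is unavailable.
Every exception is unavailable, so the rule governs.

Yes — Keiko must hold a food-handler permit.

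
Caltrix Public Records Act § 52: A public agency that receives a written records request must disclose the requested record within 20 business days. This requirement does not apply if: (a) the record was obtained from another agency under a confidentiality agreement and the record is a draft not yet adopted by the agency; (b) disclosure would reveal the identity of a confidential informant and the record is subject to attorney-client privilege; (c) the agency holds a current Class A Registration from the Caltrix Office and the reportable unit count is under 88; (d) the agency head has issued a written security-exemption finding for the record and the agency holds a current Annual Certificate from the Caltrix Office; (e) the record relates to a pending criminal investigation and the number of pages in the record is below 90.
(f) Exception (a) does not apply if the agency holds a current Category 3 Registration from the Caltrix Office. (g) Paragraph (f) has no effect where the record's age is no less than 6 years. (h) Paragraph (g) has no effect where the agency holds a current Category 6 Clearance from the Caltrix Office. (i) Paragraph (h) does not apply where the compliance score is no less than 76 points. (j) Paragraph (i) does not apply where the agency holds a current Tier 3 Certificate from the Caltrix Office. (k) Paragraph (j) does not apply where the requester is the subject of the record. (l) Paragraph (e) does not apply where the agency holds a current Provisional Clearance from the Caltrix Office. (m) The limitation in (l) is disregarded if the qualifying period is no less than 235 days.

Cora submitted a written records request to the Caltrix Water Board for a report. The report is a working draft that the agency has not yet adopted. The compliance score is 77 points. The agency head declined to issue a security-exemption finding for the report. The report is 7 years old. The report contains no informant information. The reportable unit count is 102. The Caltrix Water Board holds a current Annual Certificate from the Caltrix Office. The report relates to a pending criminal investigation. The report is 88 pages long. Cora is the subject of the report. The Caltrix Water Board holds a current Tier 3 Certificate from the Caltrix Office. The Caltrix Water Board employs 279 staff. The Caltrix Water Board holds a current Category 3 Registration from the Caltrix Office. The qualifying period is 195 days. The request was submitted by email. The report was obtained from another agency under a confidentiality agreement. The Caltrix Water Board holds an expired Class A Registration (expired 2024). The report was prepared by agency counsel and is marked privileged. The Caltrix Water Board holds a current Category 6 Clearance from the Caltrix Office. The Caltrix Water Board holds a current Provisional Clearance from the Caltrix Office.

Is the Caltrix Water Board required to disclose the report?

No — exception (a) applies; the Caltrix Water Board is not required to disclose the report.

Exception (a)'s conditions are all satisfied: the report was obtained under a confidentiality agreement; the report is an unadopted draft. Under paragraphs (f)–(k): (f) would limit (a) — a current Category 3 Registration is held — but (g) sets (f) aside: (g) operates against (f): the record's age is 7 years, meeting the 6 years threshold. (h) would limit (g) — a current Category 6 Clearance is held — but (i) sets (h) aside: (i) operates — the compliance score is 77 points, meeting the 76 points threshold. (j) applies (a current Tier 3 Certificate is held), but is overridden by (k): (k) operates — Cora is the subject of the report. So (a) applies.
Exception (b) fails — the report contains no informant information.
Exception (c) does not apply: the Class A Registration is not current.
Exception (d) does not apply: the agency head declined to issue a security-exemption finding.
All of (e)'s requirements are met (the report relates to a pending investigation; the number of pages in the record is 88, below the 90 limit). But: (l) is engaged — a current Provisional Clearance is held. (m), which would lift (l), does not operate here — the qualifying period is 195 days, short of 235 days. Exception (e) does not apply.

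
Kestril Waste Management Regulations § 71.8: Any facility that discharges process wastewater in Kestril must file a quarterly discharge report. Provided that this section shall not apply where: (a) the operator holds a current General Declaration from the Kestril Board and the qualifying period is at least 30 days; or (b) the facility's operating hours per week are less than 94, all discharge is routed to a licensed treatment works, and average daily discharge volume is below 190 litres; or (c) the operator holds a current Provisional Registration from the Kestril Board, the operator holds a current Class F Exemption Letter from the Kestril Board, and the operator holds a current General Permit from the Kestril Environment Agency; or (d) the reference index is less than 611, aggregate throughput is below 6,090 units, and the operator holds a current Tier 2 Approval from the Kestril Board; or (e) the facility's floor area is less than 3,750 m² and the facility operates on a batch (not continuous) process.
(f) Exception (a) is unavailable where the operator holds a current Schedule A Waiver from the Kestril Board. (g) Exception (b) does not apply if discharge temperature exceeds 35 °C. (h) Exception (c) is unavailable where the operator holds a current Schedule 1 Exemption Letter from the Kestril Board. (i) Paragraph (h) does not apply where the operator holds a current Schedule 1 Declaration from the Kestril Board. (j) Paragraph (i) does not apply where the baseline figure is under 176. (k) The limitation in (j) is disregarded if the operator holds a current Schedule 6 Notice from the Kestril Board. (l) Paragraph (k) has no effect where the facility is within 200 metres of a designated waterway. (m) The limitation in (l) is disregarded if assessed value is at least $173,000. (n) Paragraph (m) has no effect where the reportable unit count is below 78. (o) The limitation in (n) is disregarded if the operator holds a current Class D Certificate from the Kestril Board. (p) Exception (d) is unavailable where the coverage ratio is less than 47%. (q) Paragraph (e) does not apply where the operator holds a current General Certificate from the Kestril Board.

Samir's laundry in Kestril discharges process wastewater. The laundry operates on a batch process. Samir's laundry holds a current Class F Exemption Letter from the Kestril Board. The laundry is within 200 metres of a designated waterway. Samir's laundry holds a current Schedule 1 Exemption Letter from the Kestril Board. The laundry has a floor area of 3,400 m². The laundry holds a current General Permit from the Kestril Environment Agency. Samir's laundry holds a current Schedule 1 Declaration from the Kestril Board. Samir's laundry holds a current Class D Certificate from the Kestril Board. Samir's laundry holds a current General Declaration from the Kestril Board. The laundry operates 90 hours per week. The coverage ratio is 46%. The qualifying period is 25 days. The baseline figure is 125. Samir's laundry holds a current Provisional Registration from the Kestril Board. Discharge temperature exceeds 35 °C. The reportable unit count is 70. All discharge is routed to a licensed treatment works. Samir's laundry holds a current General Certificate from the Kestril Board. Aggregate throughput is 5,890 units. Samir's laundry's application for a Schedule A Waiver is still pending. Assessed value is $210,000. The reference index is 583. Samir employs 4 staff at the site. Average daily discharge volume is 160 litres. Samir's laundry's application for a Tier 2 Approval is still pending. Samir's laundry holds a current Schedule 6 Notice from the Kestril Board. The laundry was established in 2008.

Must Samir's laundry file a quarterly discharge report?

Exception (a) fails — the qualifying period is 25 days, short of 30 days.
Exception (b) is satisfied on its face — the facility's operating hours per week are 90, less than the 94 limit; discharge is routed to a licensed treatment works; average daily discharge volume is 160 litres, below the 190 litres limit. But applying paragraph (g): (g) applies — discharge temperature exceeds 35 °C. Exception (b) does not apply.
Exception (c)'s conditions are all satisfied: a current Provisional Registration is held; a current Class F Exemption Letter is held; a current General Permit is held. Under paragraphs (h)–(o): (h) would limit (c) — a current Schedule 1 Exemption Letter is held — but (i) sets (h) aside: (i) is triggered — a current Schedule 1 Declaration is held. (j) is triggered (the baseline figure is 125, under the 176 limit), but is displaced by (k): (k) operates against (j): a current Schedule 6 Notice is held. (l) is triggered (the laundry is within 200 m of a designated waterway), but is displaced by (m): (m) operates against (l): assessed value is $210,000, meeting the $173,000 threshold. (n) would limit (m) — the reportable unit count is 70, below the 78 limit — but (o) sets (n) aside: (o) operates — a current Class D Certificate is held. So (c) applies.
Exception (d) does not apply: the Tier 2 Approval is not current.
Exception (e)'s conditions are all satisfied: the facility's floor area is 3,400 m², less than the 3,750 m² limit; the facility operates on a batch process. However, paragraph (q) must be considered: (q) operates against (e): a current General Certificate is held. (e) is therefore removed.

No — exception (c) applies; Samir's laundry is not required to file a quarterly discharge report.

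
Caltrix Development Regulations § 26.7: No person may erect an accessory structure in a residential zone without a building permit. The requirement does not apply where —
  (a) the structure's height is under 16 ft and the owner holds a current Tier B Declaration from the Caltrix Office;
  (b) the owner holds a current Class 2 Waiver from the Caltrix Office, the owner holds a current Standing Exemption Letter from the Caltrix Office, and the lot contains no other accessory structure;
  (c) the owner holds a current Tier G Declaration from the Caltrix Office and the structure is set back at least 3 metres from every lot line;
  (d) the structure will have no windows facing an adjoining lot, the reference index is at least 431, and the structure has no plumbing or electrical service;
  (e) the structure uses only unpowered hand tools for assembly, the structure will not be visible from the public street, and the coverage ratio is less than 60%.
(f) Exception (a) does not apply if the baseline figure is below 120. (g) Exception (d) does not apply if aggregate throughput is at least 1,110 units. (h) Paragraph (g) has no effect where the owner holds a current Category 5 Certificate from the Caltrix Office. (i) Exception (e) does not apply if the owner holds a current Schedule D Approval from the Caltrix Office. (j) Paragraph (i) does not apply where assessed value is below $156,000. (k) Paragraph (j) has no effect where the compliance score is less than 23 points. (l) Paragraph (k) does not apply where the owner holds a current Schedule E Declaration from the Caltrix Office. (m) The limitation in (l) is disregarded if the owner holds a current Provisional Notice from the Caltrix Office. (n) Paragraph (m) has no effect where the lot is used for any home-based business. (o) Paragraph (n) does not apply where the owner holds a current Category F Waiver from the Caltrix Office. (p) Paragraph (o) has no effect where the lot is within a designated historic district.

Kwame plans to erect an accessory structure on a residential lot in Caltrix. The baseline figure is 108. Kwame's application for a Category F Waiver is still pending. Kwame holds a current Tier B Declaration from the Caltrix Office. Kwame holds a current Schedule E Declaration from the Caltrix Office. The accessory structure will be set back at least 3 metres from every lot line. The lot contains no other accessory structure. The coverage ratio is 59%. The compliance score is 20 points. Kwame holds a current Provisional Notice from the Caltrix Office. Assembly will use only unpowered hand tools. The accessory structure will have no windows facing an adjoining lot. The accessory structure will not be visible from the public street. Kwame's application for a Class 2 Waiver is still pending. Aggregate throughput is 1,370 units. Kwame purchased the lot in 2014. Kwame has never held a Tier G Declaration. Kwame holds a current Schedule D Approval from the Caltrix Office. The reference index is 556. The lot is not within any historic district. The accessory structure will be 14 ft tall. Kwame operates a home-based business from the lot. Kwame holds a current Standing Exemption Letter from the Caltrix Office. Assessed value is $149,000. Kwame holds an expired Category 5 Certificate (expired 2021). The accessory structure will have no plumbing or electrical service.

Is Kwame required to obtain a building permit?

Exception (a): the structure's height is 14 ft, under the 16 ft limit; a current Tier B Declaration is held — every condition holds. But: (f) applies — the baseline figure is 108, below the 120 limit. Exception (a) does not apply.
Exception (b) fails — there is no Class 2 Waiver in force.
Exception (c) does not apply: no current Tier G Declaration is held.
All of (d)'s requirements are met (no windows face an adjoining lot; the reference index is 556, meeting the 431 threshold; there is no plumbing or electrical service). However, paragraphs (g)–(h) must be considered: (g) is engaged — aggregate throughput is 1,370 units, meeting the 1,110 units threshold. (h) is inapplicable (no current Category 5 Certificate is held), so (g) stands. Exception (d) does not apply.
All of (e)'s requirements are met (assembly uses only hand tools; the structure will not be visible from the street; the coverage ratio is 59%, less than the 60% limit). Under paragraphs (i)–(p): (i) is engaged (a current Schedule D Approval is held), but is set aside by (j): (j) is triggered — assessed value is $149,000, below the $156,000 limit. (k) would limit (j) — the compliance score is 20 points, less than the 23 points limit — but (l) sets (k) aside: (l) is engaged — a current Schedule E Declaration is held. (m) would limit (l) — a current Provisional Notice is held — but (n) sets (m) aside: (n) operates against (m): a home-based business operates on the lot. (o) is not triggered (no current Category F Waiver is held), so (n) stands. Exception (e) stands.

No — exception (e) applies; Kwame does not need a building permit.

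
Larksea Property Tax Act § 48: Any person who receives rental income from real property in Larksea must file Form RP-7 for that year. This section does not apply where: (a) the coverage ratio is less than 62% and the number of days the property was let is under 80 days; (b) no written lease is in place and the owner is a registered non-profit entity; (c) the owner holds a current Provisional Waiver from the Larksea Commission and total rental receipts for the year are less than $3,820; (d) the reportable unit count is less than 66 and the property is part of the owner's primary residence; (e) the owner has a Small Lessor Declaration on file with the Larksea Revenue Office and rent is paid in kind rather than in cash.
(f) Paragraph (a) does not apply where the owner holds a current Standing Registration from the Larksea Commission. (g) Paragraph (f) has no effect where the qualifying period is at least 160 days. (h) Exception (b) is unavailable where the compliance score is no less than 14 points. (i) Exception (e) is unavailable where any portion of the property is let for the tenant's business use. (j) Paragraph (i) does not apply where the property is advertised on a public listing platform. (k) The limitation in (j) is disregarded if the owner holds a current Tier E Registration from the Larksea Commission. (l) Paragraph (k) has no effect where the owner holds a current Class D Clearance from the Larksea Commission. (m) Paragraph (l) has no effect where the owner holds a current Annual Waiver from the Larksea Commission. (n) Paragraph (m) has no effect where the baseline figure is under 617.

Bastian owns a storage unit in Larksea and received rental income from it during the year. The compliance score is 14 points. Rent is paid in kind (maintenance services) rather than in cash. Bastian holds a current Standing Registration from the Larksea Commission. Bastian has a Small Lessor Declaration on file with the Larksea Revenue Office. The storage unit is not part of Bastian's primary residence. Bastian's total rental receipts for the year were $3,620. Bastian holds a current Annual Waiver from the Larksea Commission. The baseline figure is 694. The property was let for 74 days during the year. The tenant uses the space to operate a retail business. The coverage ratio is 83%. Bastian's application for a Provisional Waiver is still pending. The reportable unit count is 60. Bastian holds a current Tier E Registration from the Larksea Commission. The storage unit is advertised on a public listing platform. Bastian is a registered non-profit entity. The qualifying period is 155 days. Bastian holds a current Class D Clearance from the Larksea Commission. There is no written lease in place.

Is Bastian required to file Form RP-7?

Exception (a) does not apply: the coverage ratio is 83%, not less than 62%.
All of (b)'s requirements are met (there is no written lease; Bastian is a registered non-profit). Turning to paragraph (h): (h) operates against (b): the compliance score is 14 points, meeting the 14 points threshold. (b) is therefore removed.
Exception (c) fails — no current Provisional Waiver is held.
Exception (d) does not apply: the storage unit is not part of the primary residence.
Exception (e): a Small Lessor Declaration is on file; rent is paid in kind — every condition holds. But applying paragraphs (i)–(n): (i) operates against (e): the space is let for business use. (j) would limit (i) — the property is publicly advertised — but (k) sets (j) aside: (k) operates — a current Tier E Registration is held. (l) would limit (k) — a current Class D Clearance is held — but (m) sets (l) aside: (m) operates against (l): a current Annual Waiver is held. (n) is not triggered (the baseline figure is 694, not under 617), so (m) stands. (e) is therefore removed.
Every exception is unavailable, so the rule governs.

Yes — Bastian must file Form RP-7.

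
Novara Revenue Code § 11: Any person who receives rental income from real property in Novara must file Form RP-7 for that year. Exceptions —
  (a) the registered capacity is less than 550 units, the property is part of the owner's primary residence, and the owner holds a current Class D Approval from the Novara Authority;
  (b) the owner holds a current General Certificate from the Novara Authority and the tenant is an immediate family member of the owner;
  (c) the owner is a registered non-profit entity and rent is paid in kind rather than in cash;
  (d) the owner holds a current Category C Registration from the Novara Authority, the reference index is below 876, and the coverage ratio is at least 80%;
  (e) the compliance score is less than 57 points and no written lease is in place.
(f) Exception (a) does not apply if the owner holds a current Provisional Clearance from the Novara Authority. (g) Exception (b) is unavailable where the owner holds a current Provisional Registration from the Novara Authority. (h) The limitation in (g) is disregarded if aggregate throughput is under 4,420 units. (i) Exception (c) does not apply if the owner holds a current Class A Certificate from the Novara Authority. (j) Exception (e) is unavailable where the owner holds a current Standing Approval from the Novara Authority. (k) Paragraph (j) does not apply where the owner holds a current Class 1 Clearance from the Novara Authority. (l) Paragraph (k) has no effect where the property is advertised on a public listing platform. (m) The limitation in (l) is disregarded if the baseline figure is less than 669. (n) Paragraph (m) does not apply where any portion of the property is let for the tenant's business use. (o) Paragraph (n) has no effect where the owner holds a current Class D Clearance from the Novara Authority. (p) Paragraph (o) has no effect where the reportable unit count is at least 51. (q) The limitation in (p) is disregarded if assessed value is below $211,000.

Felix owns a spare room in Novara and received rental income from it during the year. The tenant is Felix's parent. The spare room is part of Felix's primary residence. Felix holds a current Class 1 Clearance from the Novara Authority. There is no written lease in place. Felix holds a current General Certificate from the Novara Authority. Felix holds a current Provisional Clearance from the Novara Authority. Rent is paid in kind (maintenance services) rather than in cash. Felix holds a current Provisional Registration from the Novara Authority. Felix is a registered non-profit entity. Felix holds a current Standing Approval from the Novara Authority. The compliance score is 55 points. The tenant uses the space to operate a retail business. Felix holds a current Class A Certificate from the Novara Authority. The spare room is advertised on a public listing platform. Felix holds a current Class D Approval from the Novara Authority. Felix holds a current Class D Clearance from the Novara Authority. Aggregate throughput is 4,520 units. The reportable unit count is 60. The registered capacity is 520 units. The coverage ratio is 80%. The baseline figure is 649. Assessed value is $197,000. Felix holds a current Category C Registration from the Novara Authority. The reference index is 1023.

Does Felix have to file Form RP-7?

No — exception (e) applies; Felix is not required to file Form RP-7.

Exception (a)'s conditions are all satisfied: the registered capacity is 520 units, less than the 550 units limit; the spare room is part of the primary residence; a current Class D Approval is held. Turning to paragraph (f): (f) operates against (a): a current Provisional Clearance is held. Exception (a) does not apply.
Exception (b) is satisfied on its face — a current General Certificate is held; the tenant is an immediate family member. However, paragraphs (g)–(h) must be considered: (g) is engaged — a current Provisional Registration is held. (h) is inapplicable (aggregate throughput is 4,520 units, not under 4,420 units), so (g) stands. Exception (b) does not apply.
Exception (c)'s conditions are all satisfied: Felix is a registered non-profit; rent is paid in kind. Turning to paragraph (i): (i) operates against (c): a current Class A Certificate is held. Exception (c) does not apply.
Exception (d) requires that the reference index is below 876; but the reference index is 1,023, not below 876, so (d) is unavailable.
Exception (e): the compliance score is 55 points, less than the 57 points limit; there is no written lease — every condition holds. Under paragraphs (j)–(q): (j) would limit (e) — a current Standing Approval is held — but (k) sets (j) aside: (k) operates against (j): a current Class 1 Clearance is held. (l) applies (the property is publicly advertised), but is itself disapplied by (m): (m) operates against (l): the baseline figure is 649, less than the 669 limit. (n) would limit (m) — the space is let for business use — but (o) sets (n) aside: (o) applies — a current Class D Clearance is held. (p) would limit (o) — the reportable unit count is 60, meeting the 51 threshold — but (q) sets (p) aside: (q) operates against (p): assessed value is $197,000, below the $211,000 limit. (e) remains available.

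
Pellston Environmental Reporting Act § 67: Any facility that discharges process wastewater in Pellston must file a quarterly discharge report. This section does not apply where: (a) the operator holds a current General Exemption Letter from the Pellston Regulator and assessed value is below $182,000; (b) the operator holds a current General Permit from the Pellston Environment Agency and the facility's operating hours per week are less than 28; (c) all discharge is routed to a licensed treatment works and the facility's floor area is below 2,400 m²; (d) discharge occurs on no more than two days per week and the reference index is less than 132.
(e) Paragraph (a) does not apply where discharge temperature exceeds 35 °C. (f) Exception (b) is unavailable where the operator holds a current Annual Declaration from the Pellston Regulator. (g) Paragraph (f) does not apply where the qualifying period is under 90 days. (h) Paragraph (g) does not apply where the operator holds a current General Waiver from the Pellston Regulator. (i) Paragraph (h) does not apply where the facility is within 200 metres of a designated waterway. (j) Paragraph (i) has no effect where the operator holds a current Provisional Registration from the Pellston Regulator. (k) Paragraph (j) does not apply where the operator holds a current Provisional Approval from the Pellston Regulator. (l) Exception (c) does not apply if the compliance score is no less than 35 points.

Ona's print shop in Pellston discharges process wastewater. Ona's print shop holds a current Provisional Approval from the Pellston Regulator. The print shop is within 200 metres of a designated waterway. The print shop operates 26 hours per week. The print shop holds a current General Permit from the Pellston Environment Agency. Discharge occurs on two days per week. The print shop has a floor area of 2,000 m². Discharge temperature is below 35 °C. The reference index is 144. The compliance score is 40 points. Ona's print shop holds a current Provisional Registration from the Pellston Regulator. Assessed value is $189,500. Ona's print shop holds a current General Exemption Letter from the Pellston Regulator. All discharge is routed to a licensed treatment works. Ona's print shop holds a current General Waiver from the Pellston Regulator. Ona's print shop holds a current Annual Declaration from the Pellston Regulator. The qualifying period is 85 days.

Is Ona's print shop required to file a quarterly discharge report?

Exception (a) requires that assessed value is below $182,000; but assessed value is $189,500, not below $182,000, so (a) is unavailable.
All of (b)'s requirements are met (a current General Permit is held; the facility's operating hours per week are 26, less than the 28 limit). Applying paragraphs (f)–(k): (f) operates (a current Annual Declaration is held), but is itself disapplied by (g): (g) operates against (f): the qualifying period is 85 days, under the 90 days limit. (h) would limit (g) — a current General Waiver is held — but (i) sets (h) aside: (i) operates against (h): the print shop is within 200 m of a designated waterway. (j) operates (a current Provisional Registration is held), but is set aside by (k): (k) operates — a current Provisional Approval is held. (b) remains available.
All of (c)'s requirements are met (discharge is routed to a licensed treatment works; the facility's floor area is 2,000 m², below the 2,400 m² limit). Turning to paragraph (l): (l) operates against (c): the compliance score is 40 points, meeting the 35 points threshold. So (c) is unavailable.
Exception (d) does not apply: the reference index is 144, not less than 132.

No — exception (b) applies; Ona's print shop is not required to file a quarterly discharge report.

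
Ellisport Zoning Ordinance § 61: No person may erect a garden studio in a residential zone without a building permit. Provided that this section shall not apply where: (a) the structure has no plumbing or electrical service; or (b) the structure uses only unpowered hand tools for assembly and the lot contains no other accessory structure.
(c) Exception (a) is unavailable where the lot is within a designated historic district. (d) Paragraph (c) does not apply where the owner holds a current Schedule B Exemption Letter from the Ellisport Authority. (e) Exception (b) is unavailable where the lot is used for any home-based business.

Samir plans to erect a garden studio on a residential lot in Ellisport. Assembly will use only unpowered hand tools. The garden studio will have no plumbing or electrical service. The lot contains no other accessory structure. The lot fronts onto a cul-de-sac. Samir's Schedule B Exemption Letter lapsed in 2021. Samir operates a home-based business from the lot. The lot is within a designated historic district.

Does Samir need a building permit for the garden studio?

Exception (a)'s conditions are all satisfied: there is no plumbing or electrical service. However, paragraphs (c)–(d) must be considered: (c) operates against (a): the lot is in a historic district. (d), which would lift (c), does not operate here — there is no Schedule B Exemption Letter in force. (a) is therefore removed.
All of (b)'s requirements are met (assembly uses only hand tools; the lot has no other accessory structure). But applying paragraph (e): (e) applies — a home-based business operates on the lot. (b) is therefore removed.
None of the exceptions is available; § 61 applies in full.

Yes — Samir must obtain a building permit.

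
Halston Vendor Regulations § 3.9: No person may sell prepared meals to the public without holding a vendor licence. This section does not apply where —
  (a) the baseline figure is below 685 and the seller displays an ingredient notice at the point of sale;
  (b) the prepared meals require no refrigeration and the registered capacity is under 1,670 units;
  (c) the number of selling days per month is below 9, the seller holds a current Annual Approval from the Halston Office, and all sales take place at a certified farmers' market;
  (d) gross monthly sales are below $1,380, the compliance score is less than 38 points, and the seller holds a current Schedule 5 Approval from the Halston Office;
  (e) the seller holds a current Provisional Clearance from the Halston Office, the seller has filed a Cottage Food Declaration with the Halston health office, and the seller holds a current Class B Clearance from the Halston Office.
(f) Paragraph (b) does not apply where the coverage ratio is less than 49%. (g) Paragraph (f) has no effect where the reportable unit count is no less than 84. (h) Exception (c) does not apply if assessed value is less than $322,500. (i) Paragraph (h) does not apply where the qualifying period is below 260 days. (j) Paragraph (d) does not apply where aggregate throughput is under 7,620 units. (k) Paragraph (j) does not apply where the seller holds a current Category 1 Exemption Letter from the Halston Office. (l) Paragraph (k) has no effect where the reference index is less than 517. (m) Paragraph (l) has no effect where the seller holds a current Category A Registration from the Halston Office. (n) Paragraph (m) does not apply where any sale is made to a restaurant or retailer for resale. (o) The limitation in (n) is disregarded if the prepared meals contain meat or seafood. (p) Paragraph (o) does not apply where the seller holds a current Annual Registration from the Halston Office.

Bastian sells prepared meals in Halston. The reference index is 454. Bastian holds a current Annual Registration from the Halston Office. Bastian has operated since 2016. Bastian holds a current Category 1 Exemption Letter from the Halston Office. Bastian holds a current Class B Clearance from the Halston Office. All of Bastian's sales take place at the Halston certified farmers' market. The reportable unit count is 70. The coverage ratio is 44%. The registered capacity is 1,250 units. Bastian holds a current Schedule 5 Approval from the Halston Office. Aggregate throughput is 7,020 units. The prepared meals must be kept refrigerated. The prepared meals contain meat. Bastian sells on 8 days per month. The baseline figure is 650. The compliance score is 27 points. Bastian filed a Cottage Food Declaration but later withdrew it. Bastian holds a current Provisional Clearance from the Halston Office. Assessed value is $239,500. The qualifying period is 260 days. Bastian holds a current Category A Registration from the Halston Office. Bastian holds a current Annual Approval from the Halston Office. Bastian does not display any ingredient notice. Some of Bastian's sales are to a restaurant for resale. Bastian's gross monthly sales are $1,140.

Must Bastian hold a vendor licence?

Yes — Bastian must hold a vendor licence.

Exception (a) fails — no ingredient notice is displayed.
Exception (b) fails — the prepared meals require refrigeration.
Exception (c)'s conditions are all satisfied: the number of selling days per month is 8, below the 9 limit; a current Annual Approval is held; all sales are at a certified farmers' market. Turning to paragraphs (h)–(i): (h) operates against (c): assessed value is $239,500, less than the $322,500 limit. (i), which would lift (h), is not triggered — the qualifying period is 260 days, not below 260 days. So (c) is unavailable.
Exception (d): gross monthly sales are $1,140, below the $1,380 limit; the compliance score is 27 points, less than the 38 points limit; a current Schedule 5 Approval is held — every condition holds. However, paragraphs (j)–(p) must be considered: (j) is engaged — aggregate throughput is 7,020 units, under the 7,620 units limit. (k) applies (a current Category 1 Exemption Letter is held), but is set aside by (l): (l) operates against (k): the reference index is 454, less than the 517 limit. (m) is engaged (a current Category A Registration is held), but is itself disapplied by (n): (n) operates — some sales are to a restaurant for resale. (o) is triggered (the prepared meals contain meat), but is set aside by (p): (p) operates against (o): a current Annual Registration is held. So (d) is unavailable.
Exception (e) requires that the seller has filed a Cottage Food Declaration with the Halston health office; but the Cottage Food Declaration was withdrawn, so (e) is unavailable.
No exception displaces § 3.9.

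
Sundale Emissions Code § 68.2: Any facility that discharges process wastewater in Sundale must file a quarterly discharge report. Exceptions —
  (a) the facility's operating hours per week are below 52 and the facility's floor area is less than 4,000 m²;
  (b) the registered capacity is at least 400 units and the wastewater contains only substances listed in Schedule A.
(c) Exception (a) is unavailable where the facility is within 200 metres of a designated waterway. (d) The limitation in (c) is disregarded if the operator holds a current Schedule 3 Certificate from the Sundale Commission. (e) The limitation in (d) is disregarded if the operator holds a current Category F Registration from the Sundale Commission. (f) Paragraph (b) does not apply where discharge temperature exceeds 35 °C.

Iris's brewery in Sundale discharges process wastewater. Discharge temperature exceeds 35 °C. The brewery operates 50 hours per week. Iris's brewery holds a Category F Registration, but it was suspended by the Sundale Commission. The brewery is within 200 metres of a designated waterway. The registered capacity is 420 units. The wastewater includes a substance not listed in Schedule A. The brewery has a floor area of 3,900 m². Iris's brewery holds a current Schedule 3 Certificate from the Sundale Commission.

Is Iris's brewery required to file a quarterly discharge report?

No — exception (a) applies; Iris's brewery is not required to file a quarterly discharge report.

All of (a)'s requirements are met (the facility's operating hours per week are 50, below the 52 limit; the facility's floor area is 3,900 m², less than the 4,000 m² limit). Applying paragraphs (c)–(e): (c) is triggered (the brewery is within 200 m of a designated waterway), but yields to (d): (d) operates — a current Schedule 3 Certificate is held. (e) is not engaged (there is no Category F Registration in force), so (d) stands. Exception (a) stands.
Exception (b) does not apply: the wastewater includes a non-Schedule-A substance.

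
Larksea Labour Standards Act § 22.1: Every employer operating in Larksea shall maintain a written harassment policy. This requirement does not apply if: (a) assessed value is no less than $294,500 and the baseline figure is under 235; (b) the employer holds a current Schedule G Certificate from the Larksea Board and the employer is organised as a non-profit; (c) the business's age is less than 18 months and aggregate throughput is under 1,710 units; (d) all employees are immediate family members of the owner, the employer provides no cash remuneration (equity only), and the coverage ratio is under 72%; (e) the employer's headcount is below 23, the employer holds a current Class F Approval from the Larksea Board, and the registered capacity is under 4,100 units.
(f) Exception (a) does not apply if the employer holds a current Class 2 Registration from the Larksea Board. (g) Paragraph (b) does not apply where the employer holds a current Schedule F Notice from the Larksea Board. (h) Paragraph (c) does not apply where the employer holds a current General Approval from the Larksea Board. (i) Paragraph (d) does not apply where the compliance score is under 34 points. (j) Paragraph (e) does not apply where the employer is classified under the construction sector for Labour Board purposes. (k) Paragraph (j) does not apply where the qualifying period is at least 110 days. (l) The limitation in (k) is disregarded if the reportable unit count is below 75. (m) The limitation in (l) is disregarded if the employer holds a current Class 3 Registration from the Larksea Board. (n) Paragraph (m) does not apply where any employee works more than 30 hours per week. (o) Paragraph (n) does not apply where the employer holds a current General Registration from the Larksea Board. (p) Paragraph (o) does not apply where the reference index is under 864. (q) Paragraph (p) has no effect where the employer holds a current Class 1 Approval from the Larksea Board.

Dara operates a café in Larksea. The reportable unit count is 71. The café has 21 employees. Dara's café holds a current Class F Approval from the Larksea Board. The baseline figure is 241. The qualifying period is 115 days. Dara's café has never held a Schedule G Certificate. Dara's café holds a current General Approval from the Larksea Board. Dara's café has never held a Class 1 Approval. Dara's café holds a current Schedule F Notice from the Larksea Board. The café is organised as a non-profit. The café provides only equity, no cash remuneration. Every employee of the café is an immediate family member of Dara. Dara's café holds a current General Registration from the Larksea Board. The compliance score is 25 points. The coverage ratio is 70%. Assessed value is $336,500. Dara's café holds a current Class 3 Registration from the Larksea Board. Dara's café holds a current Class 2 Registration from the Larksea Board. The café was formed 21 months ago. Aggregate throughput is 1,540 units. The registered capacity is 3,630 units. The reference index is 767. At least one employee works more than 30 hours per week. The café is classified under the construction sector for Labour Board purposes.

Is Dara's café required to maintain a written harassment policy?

Exception (a) fails — the baseline figure is 241, not under 235.
Exception (b) requires that the employer holds a current Schedule G Certificate from the Larksea Board; but the Schedule G Certificate is not current, so (b) is unavailable.
Exception (c) requires that the business's age is less than 18 months; but the business's age is 21 months, not less than 18 months, so (c) is unavailable.
Exception (d) is satisfied on its face — every employee is an immediate family member; remuneration is equity-only; the coverage ratio is 70%, under the 72% limit. However, paragraph (i) must be considered: (i) applies — the compliance score is 25 points, under the 34 points limit. Exception (d) does not apply.
All of (e)'s requirements are met (the employer's headcount is 21, below the 23 limit; a current Class F Approval is held; the registered capacity is 3,630 units, under the 4,100 units limit). But applying paragraphs (j)–(q): (j) operates against (e): the café is classified under the construction sector. (k) would limit (j) — the qualifying period is 115 days, meeting the 110 days threshold — but (l) sets (k) aside: (l) operates against (k): the reportable unit count is 71, below the 75 limit. (m) applies (a current Class 3 Registration is held), but is overridden by (n): (n) operates against (m): at least one employee exceeds 30 hours/week. (o) is triggered (a current General Registration is held), but yields to (p): (p) applies — the reference index is 767, under the 864 limit. (q) does not operate here (there is no Class 1 Approval in force), so (p) stands. (e) is therefore removed.
No exception applies. The general rule governs.

Yes — Dara's café must maintain a written harassment policy.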